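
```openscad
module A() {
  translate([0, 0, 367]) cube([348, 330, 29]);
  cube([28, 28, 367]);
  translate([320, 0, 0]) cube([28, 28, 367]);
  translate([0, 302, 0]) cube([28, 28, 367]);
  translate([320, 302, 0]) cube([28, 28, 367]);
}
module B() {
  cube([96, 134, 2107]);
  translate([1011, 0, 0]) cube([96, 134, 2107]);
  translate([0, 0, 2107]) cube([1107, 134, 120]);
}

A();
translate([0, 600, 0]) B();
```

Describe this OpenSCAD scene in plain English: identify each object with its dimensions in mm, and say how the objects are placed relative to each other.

A is a four-legged stool. The seat is 348×330 mm, 29 mm thick, top at z = 396 mm. It stands on four square legs, each 28×28 mm in cross-section, from z = 0 to the seat underside, each flush with a corner of the seat.

B is a rectangular door frame: two vertical jambs of 96×134 mm section, 2107 mm tall, with a clear opening 915 mm wide between their inner faces. A header 120 mm tall and 134 mm deep lies on top of the jambs and spans the full outside width.

The door frame is on the floor beside the stool on its +y side.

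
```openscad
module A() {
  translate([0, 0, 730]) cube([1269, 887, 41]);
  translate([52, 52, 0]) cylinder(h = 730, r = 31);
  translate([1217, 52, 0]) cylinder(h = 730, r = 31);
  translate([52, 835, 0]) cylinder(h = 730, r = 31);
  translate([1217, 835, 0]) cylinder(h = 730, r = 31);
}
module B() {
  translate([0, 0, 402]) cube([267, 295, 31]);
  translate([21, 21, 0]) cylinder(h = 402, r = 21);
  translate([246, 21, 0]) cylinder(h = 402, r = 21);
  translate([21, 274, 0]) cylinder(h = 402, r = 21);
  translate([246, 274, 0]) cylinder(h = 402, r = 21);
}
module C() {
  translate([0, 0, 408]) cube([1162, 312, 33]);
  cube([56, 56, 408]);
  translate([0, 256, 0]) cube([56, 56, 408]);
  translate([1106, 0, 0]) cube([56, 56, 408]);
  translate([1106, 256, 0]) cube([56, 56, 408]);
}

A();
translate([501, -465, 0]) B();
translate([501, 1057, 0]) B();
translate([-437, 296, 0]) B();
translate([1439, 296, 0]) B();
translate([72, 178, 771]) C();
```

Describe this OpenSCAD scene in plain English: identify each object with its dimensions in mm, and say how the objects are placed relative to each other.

A is a table with a 1269×887 mm rectangular top, 41 mm thick, top surface at z = 771 mm, supported by four round legs of 62 mm diameter, each leg's bounding box inset 21 mm from the nearest pair of top edges, running from the floor.

B is a four-legged stool. The seat is a 267×295×31 mm slab whose top surface is at z = 433 mm; four round legs, each 42 mm in diameter, run from the floor (z = 0) to the underside of the seat, each leg's axis is inset half a diameter from the nearest pair of seat edges (so the leg's bounding box is flush with the corner).

C is a long wooden bench with a 1162 mm (x) × 312 mm (y) seat, 33 mm thick, its top surface 441 mm above the floor. Four 56 mm square legs at the seat corners, flush with the edges, run from z = 0 to the seat underside.

Four stools sit around the table at the −y, +y, −x, +x sides. The bench is on top of the table.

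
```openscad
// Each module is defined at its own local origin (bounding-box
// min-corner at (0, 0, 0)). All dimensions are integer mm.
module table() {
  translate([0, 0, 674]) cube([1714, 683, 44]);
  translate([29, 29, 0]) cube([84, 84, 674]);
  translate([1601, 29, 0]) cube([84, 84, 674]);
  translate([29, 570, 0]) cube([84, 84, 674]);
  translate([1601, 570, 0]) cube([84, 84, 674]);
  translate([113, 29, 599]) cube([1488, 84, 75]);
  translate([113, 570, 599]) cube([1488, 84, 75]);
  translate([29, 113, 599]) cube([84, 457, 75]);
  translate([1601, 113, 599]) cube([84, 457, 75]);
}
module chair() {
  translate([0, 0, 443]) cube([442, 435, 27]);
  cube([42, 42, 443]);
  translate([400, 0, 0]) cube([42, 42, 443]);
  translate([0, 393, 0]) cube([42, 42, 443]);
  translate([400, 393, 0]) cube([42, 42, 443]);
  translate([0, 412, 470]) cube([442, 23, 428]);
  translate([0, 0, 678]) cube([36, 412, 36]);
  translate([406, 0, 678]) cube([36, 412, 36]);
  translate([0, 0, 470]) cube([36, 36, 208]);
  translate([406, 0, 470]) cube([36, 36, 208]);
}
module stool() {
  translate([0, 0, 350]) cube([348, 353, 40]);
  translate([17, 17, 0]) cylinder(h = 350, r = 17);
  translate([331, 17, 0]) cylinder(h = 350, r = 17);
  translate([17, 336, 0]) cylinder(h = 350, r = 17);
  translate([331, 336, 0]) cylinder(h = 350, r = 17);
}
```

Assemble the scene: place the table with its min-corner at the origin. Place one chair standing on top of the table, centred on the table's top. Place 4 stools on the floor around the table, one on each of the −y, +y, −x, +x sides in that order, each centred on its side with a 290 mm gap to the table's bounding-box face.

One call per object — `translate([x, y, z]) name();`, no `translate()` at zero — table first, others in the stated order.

table();
translate([636, 124, 718]) chair();
translate([683, -643, 0]) stool();
translate([683, 973, 0]) stool();
translate([-638, 165, 0]) stool();
translate([2004, 165, 0]) stool();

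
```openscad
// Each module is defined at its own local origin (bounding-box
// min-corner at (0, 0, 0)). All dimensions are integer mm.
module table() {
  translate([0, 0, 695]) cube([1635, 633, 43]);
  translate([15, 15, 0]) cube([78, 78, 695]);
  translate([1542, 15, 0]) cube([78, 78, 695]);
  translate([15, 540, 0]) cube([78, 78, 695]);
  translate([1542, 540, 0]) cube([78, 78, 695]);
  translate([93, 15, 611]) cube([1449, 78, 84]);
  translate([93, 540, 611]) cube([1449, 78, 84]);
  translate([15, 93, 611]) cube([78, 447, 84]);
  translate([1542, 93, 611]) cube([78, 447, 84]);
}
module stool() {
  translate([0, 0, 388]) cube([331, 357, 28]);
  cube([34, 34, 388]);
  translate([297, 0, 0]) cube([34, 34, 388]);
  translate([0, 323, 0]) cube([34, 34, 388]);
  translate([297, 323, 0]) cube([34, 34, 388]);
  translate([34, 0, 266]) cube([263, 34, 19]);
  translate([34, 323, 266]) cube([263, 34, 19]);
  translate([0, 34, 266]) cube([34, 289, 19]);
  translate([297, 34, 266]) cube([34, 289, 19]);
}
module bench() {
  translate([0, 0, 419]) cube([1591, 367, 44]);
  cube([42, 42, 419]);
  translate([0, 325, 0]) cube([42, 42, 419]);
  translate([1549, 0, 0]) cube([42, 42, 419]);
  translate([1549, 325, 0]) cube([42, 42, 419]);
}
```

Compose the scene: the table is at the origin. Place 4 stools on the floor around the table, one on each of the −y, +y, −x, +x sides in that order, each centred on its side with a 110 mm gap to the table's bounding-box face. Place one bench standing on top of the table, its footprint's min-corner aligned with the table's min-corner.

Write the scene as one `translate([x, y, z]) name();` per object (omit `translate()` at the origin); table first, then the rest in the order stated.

table();
translate([652, -467, 0]) stool();
translate([652, 743, 0]) stool();
translate([-441, 138, 0]) stool();
translate([1745, 138, 0]) stool();
translate([0, 0, 738]) bench();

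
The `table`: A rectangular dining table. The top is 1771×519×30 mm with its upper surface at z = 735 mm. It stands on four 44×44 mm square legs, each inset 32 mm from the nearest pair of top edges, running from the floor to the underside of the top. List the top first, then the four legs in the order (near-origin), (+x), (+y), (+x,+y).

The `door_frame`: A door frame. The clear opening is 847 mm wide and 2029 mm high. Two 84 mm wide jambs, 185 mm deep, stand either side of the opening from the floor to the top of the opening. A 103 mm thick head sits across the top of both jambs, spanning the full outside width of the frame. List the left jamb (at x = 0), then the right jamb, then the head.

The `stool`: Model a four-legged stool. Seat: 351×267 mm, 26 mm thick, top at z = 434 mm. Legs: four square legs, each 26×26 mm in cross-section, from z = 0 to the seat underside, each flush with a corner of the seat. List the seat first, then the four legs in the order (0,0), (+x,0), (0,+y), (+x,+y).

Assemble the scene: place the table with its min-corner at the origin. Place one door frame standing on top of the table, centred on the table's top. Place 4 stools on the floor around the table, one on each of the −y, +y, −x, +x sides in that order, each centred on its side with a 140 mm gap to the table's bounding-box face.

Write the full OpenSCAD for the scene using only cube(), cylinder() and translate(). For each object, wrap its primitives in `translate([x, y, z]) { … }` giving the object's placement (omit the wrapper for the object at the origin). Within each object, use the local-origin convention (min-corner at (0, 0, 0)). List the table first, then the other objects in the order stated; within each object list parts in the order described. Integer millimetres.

translate([0, 0, 705]) cube([1771, 519, 30]);
translate([32, 32, 0]) cube([44, 44, 705]);
translate([1695, 32, 0]) cube([44, 44, 705]);
translate([32, 443, 0]) cube([44, 44, 705]);
translate([1695, 443, 0]) cube([44, 44, 705]);
translate([378, 167, 735]) {
  cube([84, 185, 2029]);
  translate([931, 0, 0]) cube([84, 185, 2029]);
  translate([0, 0, 2029]) cube([1015, 185, 103]);
}
translate([710, -407, 0]) {
  translate([0, 0, 408]) cube([351, 267, 26]);
  cube([26, 26, 408]);
  translate([325, 0, 0]) cube([26, 26, 408]);
  translate([0, 241, 0]) cube([26, 26, 408]);
  translate([325, 241, 0]) cube([26, 26, 408]);
}
translate([710, 659, 0]) {
  translate([0, 0, 408]) cube([351, 267, 26]);
  cube([26, 26, 408]);
  translate([325, 0, 0]) cube([26, 26, 408]);
  translate([0, 241, 0]) cube([26, 26, 408]);
  translate([325, 241, 0]) cube([26, 26, 408]);
}
translate([-491, 126, 0]) {
  translate([0, 0, 408]) cube([351, 267, 26]);
  cube([26, 26, 408]);
  translate([325, 0, 0]) cube([26, 26, 408]);
  translate([0, 241, 0]) cube([26, 26, 408]);
  translate([325, 241, 0]) cube([26, 26, 408]);
}
translate([1911, 126, 0]) {
  translate([0, 0, 408]) cube([351, 267, 26]);
  cube([26, 26, 408]);
  translate([325, 0, 0]) cube([26, 26, 408]);
  translate([0, 241, 0]) cube([26, 26, 408]);
  translate([325, 241, 0]) cube([26, 26, 408]);
}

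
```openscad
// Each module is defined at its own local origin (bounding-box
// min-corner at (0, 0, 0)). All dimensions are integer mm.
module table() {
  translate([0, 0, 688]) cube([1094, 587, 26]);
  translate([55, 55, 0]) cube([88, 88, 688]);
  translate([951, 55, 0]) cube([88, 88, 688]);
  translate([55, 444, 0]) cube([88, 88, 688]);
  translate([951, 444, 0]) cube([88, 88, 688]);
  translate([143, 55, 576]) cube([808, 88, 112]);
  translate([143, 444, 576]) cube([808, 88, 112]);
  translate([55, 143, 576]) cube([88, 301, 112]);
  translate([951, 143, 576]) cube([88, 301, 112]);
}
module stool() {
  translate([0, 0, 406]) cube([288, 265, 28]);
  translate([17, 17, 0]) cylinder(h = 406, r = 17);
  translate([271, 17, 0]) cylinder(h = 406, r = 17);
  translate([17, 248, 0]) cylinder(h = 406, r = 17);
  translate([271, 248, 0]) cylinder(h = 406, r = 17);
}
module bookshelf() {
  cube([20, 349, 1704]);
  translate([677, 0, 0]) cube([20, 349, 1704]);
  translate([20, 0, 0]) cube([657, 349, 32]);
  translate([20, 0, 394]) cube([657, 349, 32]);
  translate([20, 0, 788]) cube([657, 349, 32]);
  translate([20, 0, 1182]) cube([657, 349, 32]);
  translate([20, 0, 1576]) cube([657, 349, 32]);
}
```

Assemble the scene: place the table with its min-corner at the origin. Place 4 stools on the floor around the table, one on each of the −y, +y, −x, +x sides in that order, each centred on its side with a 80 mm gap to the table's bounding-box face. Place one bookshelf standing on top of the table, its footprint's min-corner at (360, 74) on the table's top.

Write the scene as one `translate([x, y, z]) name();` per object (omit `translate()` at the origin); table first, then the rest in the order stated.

table();
translate([403, -345, 0]) stool();
translate([403, 667, 0]) stool();
translate([-368, 161, 0]) stool();
translate([1174, 161, 0]) stool();
translate([360, 74, 714]) bookshelf();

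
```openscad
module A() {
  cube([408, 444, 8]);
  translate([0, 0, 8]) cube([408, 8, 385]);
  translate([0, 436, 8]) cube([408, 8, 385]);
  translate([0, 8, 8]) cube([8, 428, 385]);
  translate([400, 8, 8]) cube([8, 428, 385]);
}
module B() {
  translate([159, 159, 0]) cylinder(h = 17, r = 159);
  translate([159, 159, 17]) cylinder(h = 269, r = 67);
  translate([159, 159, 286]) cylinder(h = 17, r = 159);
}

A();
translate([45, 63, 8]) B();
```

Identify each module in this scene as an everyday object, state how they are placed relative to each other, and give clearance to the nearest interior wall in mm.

A is an open box. B is a spool. The spool sits inside the open box, centred. The clearance to the nearest interior wall is 37 mm.

Clearances: x = 37, y = 55; minimum 37 mm.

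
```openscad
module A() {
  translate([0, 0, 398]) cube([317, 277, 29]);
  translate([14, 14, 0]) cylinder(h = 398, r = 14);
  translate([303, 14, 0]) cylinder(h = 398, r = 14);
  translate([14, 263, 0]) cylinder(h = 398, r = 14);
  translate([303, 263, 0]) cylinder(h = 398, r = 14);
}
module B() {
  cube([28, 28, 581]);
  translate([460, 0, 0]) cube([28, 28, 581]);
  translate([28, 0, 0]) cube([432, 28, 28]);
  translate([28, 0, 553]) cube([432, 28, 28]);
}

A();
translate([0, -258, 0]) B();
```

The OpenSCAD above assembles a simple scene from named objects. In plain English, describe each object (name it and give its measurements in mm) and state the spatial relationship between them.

A is a four-legged stool. The seat is 317×277 mm, 29 mm thick, top at z = 427 mm. It stands on four round legs, each 28 mm in diameter, from z = 0 to the seat underside, each leg's axis is inset half a diameter from the nearest pair of seat edges (so the leg's bounding box is flush with the corner).

B is a rectangular picture frame lying in the x–z plane (depth along y). The opening is 432 mm wide (x) by 525 mm tall (z), surrounded by a border 28 mm wide on all four sides. The frame is 28 mm deep and is made of two full-height vertical stiles with two horizontal rails fitted between them.

The picture frame is on the floor beside the stool on its −y side.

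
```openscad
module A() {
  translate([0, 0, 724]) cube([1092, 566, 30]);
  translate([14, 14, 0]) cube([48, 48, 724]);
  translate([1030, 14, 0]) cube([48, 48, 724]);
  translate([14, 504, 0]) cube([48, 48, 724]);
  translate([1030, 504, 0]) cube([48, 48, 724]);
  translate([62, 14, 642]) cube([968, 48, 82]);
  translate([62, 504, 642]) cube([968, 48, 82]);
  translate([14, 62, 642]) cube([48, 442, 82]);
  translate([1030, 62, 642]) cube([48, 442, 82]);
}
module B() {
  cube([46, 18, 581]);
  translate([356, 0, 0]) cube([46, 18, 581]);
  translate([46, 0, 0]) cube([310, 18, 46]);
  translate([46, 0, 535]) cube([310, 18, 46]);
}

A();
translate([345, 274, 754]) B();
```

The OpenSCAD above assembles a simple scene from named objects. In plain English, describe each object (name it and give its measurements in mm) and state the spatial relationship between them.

A is a table: top 1092 mm (x) × 566 mm (y), 30 mm thick, upper face at z = 754 mm, on four 48×48 mm square legs, each inset 14 mm from the nearest pair of top edges, running from z = 0 to the bottom of the top. Four apron rails, 48 mm thick and 82 mm tall, run between adjacent legs with their top edges flush with the underside of the top and their outer faces flush with the legs' outer faces.

B is a picture frame with a 310×489 mm rectangular opening (x by z) and a uniform 46 mm border on every side. Frame depth is 18 mm along y. It is built from two vertical stiles running the full outside height and two horizontal rails spanning the gap between the stiles.

The picture frame is on top of the table, centred.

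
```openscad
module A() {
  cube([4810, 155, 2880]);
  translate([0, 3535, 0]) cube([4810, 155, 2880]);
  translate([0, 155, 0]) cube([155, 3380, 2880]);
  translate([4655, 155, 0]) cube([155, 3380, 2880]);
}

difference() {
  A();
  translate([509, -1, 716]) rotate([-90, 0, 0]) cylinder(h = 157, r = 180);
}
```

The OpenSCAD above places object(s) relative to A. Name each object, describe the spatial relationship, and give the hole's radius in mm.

The subtracted cylinder has r = 180 mm.

A is a house frame. The house frame has a circular hole through its front wall. The hole's radius is 180 mm.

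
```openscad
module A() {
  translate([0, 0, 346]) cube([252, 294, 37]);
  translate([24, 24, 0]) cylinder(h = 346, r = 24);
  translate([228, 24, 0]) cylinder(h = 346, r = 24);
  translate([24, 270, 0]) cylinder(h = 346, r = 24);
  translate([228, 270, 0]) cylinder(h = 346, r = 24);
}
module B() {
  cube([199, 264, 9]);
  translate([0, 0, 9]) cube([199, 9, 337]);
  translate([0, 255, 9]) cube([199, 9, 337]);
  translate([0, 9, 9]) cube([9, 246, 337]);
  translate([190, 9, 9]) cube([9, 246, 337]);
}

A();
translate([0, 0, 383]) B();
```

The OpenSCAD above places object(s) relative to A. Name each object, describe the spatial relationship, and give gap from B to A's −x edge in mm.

A is a stool. B is an open box. The open box is on top of the stool. The gap from the open box to the stool's −x edge is 0 mm.

The open box's min-x is at 0; the stool's min-x is 0; gap = 0 mm.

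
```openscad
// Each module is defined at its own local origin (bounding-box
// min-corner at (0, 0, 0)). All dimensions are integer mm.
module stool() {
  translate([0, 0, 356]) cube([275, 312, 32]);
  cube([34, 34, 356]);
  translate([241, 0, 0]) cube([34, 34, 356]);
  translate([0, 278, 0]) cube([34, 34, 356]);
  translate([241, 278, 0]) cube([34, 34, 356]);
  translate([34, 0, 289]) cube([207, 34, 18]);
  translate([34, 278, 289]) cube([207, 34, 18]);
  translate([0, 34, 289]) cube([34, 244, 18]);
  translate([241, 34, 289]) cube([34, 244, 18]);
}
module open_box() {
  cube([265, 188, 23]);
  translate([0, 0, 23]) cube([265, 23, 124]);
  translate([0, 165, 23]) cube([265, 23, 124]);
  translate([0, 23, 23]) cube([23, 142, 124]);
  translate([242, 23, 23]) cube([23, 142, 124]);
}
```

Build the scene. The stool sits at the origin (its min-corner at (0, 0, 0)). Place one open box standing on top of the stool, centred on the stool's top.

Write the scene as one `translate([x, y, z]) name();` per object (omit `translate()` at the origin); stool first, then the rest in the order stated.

stool();
translate([5, 62, 388]) open_box();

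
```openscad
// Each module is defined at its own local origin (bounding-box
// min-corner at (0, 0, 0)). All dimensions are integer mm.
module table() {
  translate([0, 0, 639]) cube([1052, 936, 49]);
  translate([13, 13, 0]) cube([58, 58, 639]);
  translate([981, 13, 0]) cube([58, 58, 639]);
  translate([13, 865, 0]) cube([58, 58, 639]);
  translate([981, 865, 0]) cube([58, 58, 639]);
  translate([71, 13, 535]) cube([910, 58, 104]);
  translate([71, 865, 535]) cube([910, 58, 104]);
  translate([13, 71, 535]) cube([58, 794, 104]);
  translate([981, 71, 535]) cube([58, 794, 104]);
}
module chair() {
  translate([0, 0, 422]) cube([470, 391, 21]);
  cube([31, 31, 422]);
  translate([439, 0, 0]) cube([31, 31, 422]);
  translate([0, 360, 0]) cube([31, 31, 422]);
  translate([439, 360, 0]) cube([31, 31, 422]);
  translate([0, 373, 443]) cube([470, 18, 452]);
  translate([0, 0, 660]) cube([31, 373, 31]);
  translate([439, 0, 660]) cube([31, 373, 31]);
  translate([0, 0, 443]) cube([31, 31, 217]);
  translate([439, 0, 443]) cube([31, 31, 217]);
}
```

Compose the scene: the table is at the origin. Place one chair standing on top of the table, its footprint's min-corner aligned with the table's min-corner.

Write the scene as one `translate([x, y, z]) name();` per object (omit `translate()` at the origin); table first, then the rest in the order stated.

table();
translate([0, 0, 688]) chair();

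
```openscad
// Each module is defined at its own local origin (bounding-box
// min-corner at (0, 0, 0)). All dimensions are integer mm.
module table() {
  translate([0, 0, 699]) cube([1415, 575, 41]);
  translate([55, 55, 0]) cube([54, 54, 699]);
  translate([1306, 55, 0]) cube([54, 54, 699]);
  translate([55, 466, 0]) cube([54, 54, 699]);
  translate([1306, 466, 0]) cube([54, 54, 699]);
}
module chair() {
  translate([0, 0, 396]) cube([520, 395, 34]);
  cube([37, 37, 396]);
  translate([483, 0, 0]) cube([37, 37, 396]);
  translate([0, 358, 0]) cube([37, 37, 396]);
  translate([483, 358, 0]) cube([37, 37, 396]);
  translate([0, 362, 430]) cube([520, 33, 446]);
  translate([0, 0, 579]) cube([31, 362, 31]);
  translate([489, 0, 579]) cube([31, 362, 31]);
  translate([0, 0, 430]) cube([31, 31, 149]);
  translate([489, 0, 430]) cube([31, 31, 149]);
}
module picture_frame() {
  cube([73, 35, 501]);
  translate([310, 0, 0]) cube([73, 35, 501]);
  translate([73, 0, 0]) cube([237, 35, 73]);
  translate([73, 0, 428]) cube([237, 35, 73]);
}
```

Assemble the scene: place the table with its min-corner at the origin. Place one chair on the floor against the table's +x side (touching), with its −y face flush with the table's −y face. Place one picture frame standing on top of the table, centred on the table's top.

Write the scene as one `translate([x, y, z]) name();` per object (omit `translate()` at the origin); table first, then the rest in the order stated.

table();
translate([1415, 0, 0]) chair();
translate([516, 270, 740]) picture_frame();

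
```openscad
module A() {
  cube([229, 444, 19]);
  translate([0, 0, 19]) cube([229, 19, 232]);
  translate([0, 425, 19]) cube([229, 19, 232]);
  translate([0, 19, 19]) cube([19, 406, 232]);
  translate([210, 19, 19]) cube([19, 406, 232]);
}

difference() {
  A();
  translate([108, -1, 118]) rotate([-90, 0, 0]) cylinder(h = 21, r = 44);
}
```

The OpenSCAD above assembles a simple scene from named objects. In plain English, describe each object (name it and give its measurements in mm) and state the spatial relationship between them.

A is an open storage box with external size 229×444×251 mm and wall thickness 19 mm (the base is also 19 mm thick). The base covers the whole footprint; the four walls stand on the base, with the y-facing walls full-width and the x-facing walls fitting between their inner faces.

The open box has a circular hole of radius 44 mm through its front wall, centred at (x = 108, z = 118).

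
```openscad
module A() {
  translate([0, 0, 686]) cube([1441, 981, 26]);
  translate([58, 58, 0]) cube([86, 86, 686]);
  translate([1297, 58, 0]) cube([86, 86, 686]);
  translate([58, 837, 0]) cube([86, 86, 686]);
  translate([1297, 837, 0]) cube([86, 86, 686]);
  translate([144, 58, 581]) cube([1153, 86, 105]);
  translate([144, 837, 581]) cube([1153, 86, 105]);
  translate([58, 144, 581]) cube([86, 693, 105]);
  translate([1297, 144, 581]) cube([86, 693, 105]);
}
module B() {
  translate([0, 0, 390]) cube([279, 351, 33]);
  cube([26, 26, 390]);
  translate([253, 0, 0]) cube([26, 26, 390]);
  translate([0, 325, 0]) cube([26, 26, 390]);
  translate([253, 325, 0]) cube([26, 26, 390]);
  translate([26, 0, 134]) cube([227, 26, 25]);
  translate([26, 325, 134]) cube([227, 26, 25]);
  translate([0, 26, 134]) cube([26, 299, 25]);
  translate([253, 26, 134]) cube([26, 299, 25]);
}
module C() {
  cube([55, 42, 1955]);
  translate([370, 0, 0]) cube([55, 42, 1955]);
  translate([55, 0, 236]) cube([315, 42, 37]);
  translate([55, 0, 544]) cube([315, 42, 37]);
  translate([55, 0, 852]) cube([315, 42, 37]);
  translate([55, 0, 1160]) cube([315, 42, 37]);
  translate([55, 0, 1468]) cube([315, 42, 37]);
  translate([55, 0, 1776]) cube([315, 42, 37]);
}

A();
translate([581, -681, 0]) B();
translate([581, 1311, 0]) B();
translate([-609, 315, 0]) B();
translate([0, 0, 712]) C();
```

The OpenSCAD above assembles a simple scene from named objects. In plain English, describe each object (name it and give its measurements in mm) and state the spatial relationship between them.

A is a table: top 1441 mm (x) × 981 mm (y), 26 mm thick, upper face at z = 712 mm, on four 86×86 mm square legs, each inset 58 mm from the nearest pair of top edges, running from z = 0 to the bottom of the top. Four apron rails, 86 mm thick and 105 mm tall, run between adjacent legs with their top edges flush with the underside of the top and their outer faces flush with the legs' outer faces.

B is a four-legged stool. The seat is 279×351 mm, 33 mm thick, top at z = 423 mm. It stands on four square legs, each 26×26 mm in cross-section, from z = 0 to the seat underside, each flush with a corner of the seat. Four stretchers, 26 mm wide and 25 mm tall, connect adjacent legs with their undersides at z = 134 mm, each running between the inner faces of the legs it joins and aligned with the legs' outer faces on the other axis.

C is a straight ladder. Two 55×42 mm vertical rails, 1955 mm tall, stand 425 mm apart (outside-to-outside) with their front faces coplanar on the −y side. 6 rungs, each 42 mm deep and 37 mm tall, span between the inner faces of the rails, front faces flush with the rails. The lowest rung's underside is at z = 236 mm and rungs are spaced 308 mm apart (underside to underside).

Three stools sit around the table at the −y, +y, −x sides. The ladder is on top of the table.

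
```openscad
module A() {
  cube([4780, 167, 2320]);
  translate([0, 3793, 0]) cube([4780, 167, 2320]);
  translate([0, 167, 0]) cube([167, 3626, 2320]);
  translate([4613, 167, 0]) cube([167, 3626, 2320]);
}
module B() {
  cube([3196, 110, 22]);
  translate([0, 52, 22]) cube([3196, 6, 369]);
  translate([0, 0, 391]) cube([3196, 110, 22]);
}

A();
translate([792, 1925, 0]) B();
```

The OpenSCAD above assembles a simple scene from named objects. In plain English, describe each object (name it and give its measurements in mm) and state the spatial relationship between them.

A is the wall frame of a small rectangular building: four walls, each 2320 mm tall and 167 mm thick, enclosing a footprint 4780 mm (x) by 3960 mm (y) outside-to-outside, with no floor or roof. The front and back walls (the −y and +y sides) span the full width; the two side walls fit between them.

B is an I-beam lying along x, 3196 mm long. Overall section height 413 mm. Two flanges 110 mm wide (y) and 22 mm thick, one on the floor and one at the top; a web 6 mm thick runs between them, centred on the flange width.

The I-beam sits inside the house frame, centred.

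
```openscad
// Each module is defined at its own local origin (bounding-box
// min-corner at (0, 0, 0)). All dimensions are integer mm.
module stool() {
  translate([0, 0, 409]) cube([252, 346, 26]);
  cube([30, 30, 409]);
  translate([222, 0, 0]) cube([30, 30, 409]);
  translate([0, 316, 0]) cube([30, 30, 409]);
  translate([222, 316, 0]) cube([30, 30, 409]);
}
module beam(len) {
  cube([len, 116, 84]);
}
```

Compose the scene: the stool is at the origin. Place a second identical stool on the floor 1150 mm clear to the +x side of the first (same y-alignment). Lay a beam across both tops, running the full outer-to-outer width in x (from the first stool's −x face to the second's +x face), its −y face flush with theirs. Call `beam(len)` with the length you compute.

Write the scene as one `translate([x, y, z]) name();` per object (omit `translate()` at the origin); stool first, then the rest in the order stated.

stool();
translate([1402, 0, 0]) stool();
translate([0, 0, 435]) beam(1654);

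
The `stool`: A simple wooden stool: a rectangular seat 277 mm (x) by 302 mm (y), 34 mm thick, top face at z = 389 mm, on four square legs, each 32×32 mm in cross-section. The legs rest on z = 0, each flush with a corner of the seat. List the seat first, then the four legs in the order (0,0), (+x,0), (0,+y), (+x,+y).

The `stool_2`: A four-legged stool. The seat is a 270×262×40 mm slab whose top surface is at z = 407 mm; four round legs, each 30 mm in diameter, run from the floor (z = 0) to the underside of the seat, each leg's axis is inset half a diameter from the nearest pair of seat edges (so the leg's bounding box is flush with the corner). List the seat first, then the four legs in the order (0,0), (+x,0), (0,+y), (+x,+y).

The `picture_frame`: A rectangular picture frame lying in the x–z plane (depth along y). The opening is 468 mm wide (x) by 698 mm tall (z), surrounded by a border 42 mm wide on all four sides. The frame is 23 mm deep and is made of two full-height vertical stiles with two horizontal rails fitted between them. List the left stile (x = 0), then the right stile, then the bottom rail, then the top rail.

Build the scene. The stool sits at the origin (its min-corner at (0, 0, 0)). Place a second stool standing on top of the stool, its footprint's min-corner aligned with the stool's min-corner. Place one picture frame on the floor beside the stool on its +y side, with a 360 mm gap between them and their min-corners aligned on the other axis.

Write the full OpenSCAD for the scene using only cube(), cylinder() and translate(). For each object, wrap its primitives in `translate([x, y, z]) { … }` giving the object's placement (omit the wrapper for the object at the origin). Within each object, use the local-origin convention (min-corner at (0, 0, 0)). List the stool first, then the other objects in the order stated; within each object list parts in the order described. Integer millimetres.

translate([0, 0, 355]) cube([277, 302, 34]);
cube([32, 32, 355]);
translate([245, 0, 0]) cube([32, 32, 355]);
translate([0, 270, 0]) cube([32, 32, 355]);
translate([245, 270, 0]) cube([32, 32, 355]);
translate([0, 0, 389]) {
  translate([0, 0, 367]) cube([270, 262, 40]);
  translate([15, 15, 0]) cylinder(h = 367, r = 15);
  translate([255, 15, 0]) cylinder(h = 367, r = 15);
  translate([15, 247, 0]) cylinder(h = 367, r = 15);
  translate([255, 247, 0]) cylinder(h = 367, r = 15);
}
translate([0, 662, 0]) {
  cube([42, 23, 782]);
  translate([510, 0, 0]) cube([42, 23, 782]);
  translate([42, 0, 0]) cube([468, 23, 42]);
  translate([42, 0, 740]) cube([468, 23, 42]);
}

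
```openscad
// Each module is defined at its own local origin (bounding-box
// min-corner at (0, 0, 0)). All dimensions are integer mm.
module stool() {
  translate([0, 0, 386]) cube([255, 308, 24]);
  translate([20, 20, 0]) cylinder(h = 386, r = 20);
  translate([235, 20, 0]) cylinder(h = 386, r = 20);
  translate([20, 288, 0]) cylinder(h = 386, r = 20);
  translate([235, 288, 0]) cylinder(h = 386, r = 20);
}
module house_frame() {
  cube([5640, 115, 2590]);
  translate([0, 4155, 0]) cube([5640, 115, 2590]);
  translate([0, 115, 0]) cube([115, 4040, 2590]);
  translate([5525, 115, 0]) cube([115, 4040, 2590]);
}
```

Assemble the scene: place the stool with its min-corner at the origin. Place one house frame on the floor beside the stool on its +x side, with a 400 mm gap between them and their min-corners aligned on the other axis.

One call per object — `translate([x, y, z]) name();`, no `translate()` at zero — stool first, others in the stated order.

stool();
translate([655, 0, 0]) house_frame();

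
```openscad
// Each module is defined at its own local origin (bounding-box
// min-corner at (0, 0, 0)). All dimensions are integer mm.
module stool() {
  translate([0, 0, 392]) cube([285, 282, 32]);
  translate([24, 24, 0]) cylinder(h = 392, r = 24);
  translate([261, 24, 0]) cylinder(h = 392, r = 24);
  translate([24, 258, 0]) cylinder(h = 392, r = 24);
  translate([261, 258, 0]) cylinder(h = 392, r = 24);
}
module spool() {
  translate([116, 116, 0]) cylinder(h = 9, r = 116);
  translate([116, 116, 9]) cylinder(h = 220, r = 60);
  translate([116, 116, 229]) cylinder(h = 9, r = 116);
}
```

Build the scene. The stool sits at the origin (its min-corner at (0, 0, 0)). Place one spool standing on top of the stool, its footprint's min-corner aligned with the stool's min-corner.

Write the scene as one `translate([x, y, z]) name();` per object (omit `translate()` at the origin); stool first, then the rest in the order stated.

stool();
translate([0, 0, 424]) spool();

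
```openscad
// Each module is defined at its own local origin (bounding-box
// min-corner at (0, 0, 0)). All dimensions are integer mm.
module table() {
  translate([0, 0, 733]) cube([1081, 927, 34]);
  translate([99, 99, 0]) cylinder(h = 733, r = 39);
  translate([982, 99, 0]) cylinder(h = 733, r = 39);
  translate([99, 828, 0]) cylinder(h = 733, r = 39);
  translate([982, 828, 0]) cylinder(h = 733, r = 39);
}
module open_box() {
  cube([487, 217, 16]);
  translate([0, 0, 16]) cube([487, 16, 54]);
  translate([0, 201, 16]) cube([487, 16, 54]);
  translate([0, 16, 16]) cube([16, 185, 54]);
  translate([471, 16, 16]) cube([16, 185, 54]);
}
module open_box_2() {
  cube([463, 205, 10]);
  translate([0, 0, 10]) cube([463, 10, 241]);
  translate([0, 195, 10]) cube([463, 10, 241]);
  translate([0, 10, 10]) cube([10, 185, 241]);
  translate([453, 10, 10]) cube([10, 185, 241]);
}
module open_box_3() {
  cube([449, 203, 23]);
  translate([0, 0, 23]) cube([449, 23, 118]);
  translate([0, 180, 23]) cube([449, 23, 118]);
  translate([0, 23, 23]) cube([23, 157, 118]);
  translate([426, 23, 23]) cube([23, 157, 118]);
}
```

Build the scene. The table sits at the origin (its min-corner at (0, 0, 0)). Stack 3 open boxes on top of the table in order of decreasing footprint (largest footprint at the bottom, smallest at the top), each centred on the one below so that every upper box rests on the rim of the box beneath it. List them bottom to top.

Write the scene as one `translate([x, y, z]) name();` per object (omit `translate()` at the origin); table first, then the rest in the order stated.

table();
translate([297, 355, 767]) open_box();
translate([309, 361, 837]) open_box_2();
translate([316, 362, 1088]) open_box_3();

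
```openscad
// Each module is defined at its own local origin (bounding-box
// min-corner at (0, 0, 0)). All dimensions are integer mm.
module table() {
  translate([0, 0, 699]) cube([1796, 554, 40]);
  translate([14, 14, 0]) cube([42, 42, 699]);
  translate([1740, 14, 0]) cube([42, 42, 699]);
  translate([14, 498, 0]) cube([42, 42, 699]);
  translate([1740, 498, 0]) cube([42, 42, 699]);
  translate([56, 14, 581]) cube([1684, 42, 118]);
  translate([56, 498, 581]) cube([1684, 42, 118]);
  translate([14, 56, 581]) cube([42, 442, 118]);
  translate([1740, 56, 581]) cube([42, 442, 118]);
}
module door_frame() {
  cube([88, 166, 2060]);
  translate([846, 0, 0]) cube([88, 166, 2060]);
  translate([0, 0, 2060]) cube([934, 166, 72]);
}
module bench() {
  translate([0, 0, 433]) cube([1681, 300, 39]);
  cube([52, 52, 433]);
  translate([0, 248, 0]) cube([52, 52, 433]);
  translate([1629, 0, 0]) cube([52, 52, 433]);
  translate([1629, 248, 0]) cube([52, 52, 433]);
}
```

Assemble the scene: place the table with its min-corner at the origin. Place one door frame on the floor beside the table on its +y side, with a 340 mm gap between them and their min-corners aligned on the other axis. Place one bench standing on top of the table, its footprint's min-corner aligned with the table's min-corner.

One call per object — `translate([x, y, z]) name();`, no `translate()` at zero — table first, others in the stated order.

table();
translate([0, 894, 0]) door_frame();
translate([0, 0, 739]) bench();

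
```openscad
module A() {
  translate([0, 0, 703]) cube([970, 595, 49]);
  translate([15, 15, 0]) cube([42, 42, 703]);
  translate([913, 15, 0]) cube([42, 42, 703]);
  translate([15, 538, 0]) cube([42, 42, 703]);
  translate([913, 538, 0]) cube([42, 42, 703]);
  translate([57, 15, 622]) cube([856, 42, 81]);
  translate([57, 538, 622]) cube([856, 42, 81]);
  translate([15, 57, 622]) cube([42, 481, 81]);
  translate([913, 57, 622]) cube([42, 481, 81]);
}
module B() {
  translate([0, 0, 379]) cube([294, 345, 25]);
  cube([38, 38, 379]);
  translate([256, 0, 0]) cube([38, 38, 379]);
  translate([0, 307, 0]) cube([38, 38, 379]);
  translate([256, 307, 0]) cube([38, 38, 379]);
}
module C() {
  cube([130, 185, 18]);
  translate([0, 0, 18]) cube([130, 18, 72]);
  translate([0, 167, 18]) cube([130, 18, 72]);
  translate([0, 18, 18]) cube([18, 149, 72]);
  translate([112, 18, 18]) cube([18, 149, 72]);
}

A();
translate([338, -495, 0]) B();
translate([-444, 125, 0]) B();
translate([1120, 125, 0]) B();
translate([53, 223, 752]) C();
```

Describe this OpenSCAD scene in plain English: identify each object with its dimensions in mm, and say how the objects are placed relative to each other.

A is a table: top 970 mm (x) × 595 mm (y), 49 mm thick, upper face at z = 752 mm, on four 42×42 mm square legs, each inset 15 mm from the nearest pair of top edges, running from z = 0 to the bottom of the top. Four apron rails, 42 mm thick and 81 mm tall, run between adjacent legs with their top edges flush with the underside of the top and their outer faces flush with the legs' outer faces.

B is a four-legged stool. The seat is a 294×345×25 mm slab whose top surface is at z = 404 mm; four square legs, each 38×38 mm in cross-section, run from the floor (z = 0) to the underside of the seat, each flush with a corner of the seat.

C is an open storage box with external size 130×185×90 mm and wall thickness 18 mm (the base is also 18 mm thick). The base covers the whole footprint; the four walls stand on the base, with the y-facing walls full-width and the x-facing walls fitting between their inner faces.

Three stools sit around the table at the −y, −x, +x sides. The open box is on top of the table.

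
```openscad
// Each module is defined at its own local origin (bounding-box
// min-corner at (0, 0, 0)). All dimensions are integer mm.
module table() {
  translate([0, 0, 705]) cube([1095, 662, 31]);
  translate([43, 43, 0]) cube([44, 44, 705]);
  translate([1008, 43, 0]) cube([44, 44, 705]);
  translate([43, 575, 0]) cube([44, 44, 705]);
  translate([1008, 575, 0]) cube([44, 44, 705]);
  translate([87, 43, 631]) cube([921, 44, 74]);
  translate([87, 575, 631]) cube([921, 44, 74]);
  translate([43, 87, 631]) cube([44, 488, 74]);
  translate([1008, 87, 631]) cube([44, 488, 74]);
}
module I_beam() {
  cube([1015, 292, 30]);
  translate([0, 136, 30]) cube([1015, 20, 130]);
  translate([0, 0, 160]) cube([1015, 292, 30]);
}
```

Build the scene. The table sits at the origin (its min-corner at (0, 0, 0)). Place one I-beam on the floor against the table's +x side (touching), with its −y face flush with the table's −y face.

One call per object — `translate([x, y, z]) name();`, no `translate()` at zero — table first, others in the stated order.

table();
translate([1095, 0, 0]) I_beam();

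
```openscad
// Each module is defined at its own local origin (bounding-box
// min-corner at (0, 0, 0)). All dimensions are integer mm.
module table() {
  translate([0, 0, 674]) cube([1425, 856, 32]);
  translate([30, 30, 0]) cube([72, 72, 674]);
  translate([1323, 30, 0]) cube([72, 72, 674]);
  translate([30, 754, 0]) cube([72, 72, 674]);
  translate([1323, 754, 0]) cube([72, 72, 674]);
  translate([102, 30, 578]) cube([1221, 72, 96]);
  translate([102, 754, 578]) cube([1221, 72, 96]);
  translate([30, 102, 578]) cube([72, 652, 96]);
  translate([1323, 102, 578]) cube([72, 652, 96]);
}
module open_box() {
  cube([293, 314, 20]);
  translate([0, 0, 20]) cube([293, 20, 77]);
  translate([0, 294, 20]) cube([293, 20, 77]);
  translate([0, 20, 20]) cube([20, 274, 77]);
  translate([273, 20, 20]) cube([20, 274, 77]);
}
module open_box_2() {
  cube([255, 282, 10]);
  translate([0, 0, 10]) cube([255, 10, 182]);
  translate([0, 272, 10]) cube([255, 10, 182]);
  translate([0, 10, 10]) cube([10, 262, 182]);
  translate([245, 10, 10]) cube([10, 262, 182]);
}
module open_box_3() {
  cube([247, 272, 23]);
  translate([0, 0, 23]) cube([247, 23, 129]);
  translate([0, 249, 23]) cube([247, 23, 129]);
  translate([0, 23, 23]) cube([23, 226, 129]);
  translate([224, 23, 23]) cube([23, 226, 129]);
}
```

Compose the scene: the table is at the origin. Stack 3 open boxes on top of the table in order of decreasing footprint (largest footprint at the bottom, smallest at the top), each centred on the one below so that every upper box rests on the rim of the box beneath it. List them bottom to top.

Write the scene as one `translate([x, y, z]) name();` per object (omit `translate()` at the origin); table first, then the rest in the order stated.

table();
translate([566, 271, 706]) open_box();
translate([585, 287, 803]) open_box_2();
translate([589, 292, 995]) open_box_3();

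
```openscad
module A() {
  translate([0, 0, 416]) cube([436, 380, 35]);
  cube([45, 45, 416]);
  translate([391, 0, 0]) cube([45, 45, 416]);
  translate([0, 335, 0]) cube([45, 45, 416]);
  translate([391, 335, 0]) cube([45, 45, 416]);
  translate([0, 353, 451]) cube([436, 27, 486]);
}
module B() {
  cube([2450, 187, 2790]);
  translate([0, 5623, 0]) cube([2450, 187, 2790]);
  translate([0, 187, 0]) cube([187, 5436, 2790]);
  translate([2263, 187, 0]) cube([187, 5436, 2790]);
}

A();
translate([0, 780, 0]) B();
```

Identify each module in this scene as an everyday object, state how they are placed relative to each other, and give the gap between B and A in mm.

The house frame's nearest face is 400 mm from the chair's +y face.

A is a chair. B is a house frame. The house frame is on the floor beside the chair on its +y side. The gap between the house frame and the chair is 400 mm.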